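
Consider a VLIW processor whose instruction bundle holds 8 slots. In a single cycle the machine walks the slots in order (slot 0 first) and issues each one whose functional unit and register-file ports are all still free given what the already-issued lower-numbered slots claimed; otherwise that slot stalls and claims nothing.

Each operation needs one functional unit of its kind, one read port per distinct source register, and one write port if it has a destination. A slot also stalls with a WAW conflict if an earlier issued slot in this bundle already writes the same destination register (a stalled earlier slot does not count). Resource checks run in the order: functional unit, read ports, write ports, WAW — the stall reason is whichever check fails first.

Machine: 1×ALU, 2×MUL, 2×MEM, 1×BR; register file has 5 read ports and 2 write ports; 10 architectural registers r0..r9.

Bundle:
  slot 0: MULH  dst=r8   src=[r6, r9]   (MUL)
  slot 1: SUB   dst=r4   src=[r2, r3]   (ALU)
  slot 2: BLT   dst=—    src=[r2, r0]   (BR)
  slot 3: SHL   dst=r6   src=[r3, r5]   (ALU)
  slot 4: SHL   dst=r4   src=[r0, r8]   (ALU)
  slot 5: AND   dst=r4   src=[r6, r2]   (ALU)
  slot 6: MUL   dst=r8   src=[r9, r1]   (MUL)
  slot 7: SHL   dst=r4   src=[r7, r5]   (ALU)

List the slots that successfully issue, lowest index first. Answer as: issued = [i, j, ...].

issued = [0, 1]

#0 MUL src=r6,r9 dispatched  <A:1 Mu:1 Ld:2 B:1 rd:3 wr:1>
#1 ALU src=r2,r3 dispatched  <A:0 Mu:1 Ld:2 B:1 rd:1 wr:0>
#2 BR src=r2,r0 held:RD_PORT  <A:0 Mu:1 Ld:2 B:1 rd:1 wr:0>
#3 ALU src=r3,r5 held:FU  <A:0 Mu:1 Ld:2 B:1 rd:1 wr:0>
#4 ALU src=r0,r8 held:FU  <A:0 Mu:1 Ld:2 B:1 rd:1 wr:0>
#5 ALU src=r6,r2 held:FU  <A:0 Mu:1 Ld:2 B:1 rd:1 wr:0>
#6 MUL src=r9,r1 held:RD_PORT  <A:0 Mu:1 Ld:2 B:1 rd:1 wr:0>
#7 ALU src=r7,r5 held:FU  <A:0 Mu:1 Ld:2 B:1 rd:1 wr:0>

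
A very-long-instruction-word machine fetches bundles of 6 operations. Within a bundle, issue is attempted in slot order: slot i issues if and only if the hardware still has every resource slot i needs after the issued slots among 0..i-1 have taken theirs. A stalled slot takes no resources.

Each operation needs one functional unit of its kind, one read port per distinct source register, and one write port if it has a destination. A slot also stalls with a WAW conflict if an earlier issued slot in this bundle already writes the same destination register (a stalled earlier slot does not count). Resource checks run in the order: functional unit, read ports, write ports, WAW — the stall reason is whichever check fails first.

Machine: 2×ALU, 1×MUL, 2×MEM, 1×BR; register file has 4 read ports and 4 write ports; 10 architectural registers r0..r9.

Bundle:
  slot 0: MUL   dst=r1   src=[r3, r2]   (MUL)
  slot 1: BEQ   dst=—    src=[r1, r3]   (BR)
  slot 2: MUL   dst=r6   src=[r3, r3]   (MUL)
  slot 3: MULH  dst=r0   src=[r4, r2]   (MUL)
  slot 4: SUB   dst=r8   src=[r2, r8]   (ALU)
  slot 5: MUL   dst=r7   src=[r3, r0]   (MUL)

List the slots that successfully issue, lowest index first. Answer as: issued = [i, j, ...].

issued = [0, 1]

#0 MUL src=r3,r2 dispatched  <A:2 Mu:0 Ld:2 B:1 rd:2 wr:3>
#1 BR src=r1,r3 dispatched  <A:2 Mu:0 Ld:2 B:0 rd:0 wr:3>
#2 MUL src=r3,r3 held:FU  <A:2 Mu:0 Ld:2 B:0 rd:0 wr:3>
#3 MUL src=r4,r2 held:FU  <A:2 Mu:0 Ld:2 B:0 rd:0 wr:3>
#4 ALU src=r2,r8 held:RD_PORT  <A:2 Mu:0 Ld:2 B:0 rd:0 wr:3>
#5 MUL src=r3,r0 held:FU  <A:2 Mu:0 Ld:2 B:0 rd:0 wr:3>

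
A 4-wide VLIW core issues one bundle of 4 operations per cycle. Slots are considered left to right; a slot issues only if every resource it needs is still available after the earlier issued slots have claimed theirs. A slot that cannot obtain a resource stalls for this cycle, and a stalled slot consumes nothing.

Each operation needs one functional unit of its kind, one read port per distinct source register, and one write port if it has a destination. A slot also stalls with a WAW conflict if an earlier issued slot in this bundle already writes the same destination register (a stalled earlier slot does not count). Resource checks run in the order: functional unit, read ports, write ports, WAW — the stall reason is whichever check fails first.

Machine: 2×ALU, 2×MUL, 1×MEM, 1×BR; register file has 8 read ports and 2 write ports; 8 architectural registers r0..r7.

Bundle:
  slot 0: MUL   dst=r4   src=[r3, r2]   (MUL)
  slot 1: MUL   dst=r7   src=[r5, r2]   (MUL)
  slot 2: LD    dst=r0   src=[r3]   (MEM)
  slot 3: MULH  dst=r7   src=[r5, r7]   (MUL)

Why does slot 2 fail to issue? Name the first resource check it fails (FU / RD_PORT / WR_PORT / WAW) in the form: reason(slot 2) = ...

#0 MUL src=r3,r2 dispatched  <A:2 Mu:1 Ld:1 B:1 rd:6 wr:1>
#1 MUL src=r5,r2 dispatched  <A:2 Mu:0 Ld:1 B:1 rd:4 wr:0>
#2 MEM src=r3 held:WR_PORT  <A:2 Mu:0 Ld:1 B:1 rd:4 wr:0>
#3 MUL src=r5,r7 held:FU  <A:2 Mu:0 Ld:1 B:1 rd:4 wr:0>

reason(slot 2) = WR_PORT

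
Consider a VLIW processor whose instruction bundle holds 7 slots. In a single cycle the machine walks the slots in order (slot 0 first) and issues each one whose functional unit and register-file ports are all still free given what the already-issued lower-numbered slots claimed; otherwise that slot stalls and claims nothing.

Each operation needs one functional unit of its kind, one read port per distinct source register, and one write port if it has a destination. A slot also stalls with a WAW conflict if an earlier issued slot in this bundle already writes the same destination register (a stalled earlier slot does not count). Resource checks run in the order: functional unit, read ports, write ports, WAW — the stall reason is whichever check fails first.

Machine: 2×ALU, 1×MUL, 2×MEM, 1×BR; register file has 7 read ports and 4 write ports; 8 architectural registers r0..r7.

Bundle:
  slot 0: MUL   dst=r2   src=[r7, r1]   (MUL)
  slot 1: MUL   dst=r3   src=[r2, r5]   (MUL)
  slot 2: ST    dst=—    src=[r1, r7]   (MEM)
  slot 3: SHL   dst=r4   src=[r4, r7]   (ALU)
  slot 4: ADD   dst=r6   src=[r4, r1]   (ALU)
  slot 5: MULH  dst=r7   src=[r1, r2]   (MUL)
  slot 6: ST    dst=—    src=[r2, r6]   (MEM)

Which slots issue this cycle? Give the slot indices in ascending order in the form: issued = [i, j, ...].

slot 0 (MUL): ISSUE — free A2,Mu0,Ld2,B1 rp5 wp3
slot 1 (MUL): stall FU — free A2,Mu0,Ld2,B1 rp5 wp3
slot 2 (MEM): ISSUE — free A2,Mu0,Ld1,B1 rp3 wp3
slot 3 (ALU): ISSUE — free A1,Mu0,Ld1,B1 rp1 wp2
slot 4 (ALU): stall RD_PORT — free A1,Mu0,Ld1,B1 rp1 wp2
slot 5 (MUL): stall FU — free A1,Mu0,Ld1,B1 rp1 wp2
slot 6 (MEM): stall RD_PORT — free A1,Mu0,Ld1,B1 rp1 wp2

issued = [0, 2, 3]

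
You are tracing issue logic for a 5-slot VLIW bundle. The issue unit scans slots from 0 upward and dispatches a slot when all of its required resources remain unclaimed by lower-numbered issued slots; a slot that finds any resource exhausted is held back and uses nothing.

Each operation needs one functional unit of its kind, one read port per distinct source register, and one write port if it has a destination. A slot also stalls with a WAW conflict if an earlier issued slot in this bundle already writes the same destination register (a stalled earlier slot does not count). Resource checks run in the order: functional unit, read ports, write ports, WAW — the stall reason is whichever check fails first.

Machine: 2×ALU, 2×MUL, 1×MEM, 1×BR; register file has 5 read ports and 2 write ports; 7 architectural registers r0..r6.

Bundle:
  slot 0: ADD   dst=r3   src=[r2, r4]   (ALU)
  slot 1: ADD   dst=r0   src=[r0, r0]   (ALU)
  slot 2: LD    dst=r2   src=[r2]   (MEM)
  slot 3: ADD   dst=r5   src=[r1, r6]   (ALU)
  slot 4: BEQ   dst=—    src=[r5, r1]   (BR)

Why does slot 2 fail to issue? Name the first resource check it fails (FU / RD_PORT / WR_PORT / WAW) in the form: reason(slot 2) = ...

reason(slot 2) = WR_PORT

(0) want 1×ALU +2rd +1wr — yes → AL1|MU2|ME1|BR1|rd3|wr1
(1) want 1×ALU +1rd +1wr — yes → AL0|MU2|ME1|BR1|rd2|wr0
(2) want 1×MEM +1rd +1wr — WR_PORT → AL0|MU2|ME1|BR1|rd2|wr0
(3) want 1×ALU +2rd +1wr — FU → AL0|MU2|ME1|BR1|rd2|wr0
(4) want 1×BR +2rd +0wr — yes → AL0|MU2|ME1|BR0|rd0|wr0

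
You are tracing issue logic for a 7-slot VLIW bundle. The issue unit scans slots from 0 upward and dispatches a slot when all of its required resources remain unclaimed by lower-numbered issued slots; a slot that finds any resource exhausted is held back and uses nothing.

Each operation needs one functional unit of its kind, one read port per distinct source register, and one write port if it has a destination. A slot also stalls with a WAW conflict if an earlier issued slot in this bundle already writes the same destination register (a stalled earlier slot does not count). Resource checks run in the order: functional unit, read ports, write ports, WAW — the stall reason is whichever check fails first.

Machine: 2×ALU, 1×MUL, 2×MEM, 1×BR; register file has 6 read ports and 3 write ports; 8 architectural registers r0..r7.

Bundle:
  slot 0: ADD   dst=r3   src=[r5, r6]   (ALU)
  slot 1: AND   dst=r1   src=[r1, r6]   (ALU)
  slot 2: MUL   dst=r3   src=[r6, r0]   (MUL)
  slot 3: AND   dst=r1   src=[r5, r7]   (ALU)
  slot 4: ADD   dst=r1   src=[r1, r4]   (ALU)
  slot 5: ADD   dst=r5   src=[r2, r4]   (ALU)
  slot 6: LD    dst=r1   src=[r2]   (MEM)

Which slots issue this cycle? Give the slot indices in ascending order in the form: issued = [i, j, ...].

issued = [0, 1]

#0 ALU src=r5,r6 dispatched  <A:1 Mu:1 Ld:2 B:1 rd:4 wr:2>
#1 ALU src=r1,r6 dispatched  <A:0 Mu:1 Ld:2 B:1 rd:2 wr:1>
#2 MUL src=r6,r0 held:WAW  <A:0 Mu:1 Ld:2 B:1 rd:2 wr:1>
#3 ALU src=r5,r7 held:FU  <A:0 Mu:1 Ld:2 B:1 rd:2 wr:1>
#4 ALU src=r1,r4 held:FU  <A:0 Mu:1 Ld:2 B:1 rd:2 wr:1>
#5 ALU src=r2,r4 held:FU  <A:0 Mu:1 Ld:2 B:1 rd:2 wr:1>
#6 MEM src=r2 held:WAW  <A:0 Mu:1 Ld:2 B:1 rd:2 wr:1>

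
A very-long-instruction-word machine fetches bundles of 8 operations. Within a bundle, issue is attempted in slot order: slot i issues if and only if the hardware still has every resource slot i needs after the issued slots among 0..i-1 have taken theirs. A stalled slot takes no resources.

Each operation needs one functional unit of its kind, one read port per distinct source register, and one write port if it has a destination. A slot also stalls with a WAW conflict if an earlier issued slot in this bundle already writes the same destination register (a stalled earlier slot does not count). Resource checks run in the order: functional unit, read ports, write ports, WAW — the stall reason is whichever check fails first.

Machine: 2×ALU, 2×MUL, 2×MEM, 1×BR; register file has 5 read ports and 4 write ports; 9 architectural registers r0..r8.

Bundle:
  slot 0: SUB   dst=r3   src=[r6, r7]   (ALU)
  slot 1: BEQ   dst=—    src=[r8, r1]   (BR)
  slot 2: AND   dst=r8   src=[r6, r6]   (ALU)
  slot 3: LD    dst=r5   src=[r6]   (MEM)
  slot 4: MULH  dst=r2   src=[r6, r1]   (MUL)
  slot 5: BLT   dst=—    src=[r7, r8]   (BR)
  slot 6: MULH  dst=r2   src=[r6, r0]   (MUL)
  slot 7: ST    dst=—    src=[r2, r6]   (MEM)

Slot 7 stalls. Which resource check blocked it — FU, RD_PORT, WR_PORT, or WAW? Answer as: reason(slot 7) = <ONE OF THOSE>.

slot 0 (ALU): ISSUE — free A1,Mu2,Ld2,B1 rp3 wp3
slot 1 (BR): ISSUE — free A1,Mu2,Ld2,B0 rp1 wp3
slot 2 (ALU): ISSUE — free A0,Mu2,Ld2,B0 rp0 wp2
slot 3 (MEM): stall RD_PORT — free A0,Mu2,Ld2,B0 rp0 wp2
slot 4 (MUL): stall RD_PORT — free A0,Mu2,Ld2,B0 rp0 wp2
slot 5 (BR): stall FU — free A0,Mu2,Ld2,B0 rp0 wp2
slot 6 (MUL): stall RD_PORT — free A0,Mu2,Ld2,B0 rp0 wp2
slot 7 (MEM): stall RD_PORT — free A0,Mu2,Ld2,B0 rp0 wp2

reason(slot 7) = RD_PORT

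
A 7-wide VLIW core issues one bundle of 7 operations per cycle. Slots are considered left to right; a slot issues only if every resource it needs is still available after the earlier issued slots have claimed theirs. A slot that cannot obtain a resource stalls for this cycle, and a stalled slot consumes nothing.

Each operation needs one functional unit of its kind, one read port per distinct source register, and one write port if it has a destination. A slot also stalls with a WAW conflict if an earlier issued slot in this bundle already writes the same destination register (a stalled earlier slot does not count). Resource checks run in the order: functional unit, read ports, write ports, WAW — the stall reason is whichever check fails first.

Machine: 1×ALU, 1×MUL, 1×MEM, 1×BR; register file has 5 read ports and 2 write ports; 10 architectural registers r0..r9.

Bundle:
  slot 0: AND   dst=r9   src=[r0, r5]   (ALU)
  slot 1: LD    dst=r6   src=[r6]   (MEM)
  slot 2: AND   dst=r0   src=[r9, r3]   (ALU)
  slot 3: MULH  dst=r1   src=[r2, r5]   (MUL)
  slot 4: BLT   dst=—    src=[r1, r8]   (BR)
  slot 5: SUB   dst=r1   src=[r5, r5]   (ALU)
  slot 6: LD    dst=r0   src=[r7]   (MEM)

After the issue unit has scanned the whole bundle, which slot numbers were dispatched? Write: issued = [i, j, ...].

issued = [0, 1, 4]

[0] ALU needs rd=2 wr=1: ok; after: ALU=0 MUL=1 MEM=1 BR=1, R=3, W=1
[1] MEM needs rd=1 wr=1: ok; after: ALU=0 MUL=1 MEM=0 BR=1, R=2, W=0
[2] ALU needs rd=2 wr=1: FU; after: ALU=0 MUL=1 MEM=0 BR=1, R=2, W=0
[3] MUL needs rd=2 wr=1: WR_PORT; after: ALU=0 MUL=1 MEM=0 BR=1, R=2, W=0
[4] BR needs rd=2 wr=0: ok; after: ALU=0 MUL=1 MEM=0 BR=0, R=0, W=0
[5] ALU needs rd=1 wr=1: FU; after: ALU=0 MUL=1 MEM=0 BR=0, R=0, W=0
[6] MEM needs rd=1 wr=1: FU; after: ALU=0 MUL=1 MEM=0 BR=0, R=0, W=0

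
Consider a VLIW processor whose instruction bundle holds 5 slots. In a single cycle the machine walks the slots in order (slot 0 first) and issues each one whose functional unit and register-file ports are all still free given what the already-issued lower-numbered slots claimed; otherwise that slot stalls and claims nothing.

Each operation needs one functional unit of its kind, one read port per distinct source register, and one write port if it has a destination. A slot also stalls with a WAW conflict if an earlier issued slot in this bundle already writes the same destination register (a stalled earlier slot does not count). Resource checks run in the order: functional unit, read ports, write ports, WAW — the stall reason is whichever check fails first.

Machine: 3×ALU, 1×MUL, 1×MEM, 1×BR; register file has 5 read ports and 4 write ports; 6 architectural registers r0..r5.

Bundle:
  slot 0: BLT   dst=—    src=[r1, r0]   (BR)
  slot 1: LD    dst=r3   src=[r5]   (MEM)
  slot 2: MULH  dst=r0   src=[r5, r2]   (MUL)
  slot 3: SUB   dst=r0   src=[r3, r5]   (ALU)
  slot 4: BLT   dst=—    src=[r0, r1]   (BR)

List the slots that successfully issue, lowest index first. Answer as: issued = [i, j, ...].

issued = [0, 1, 2]

[0] BR needs rd=2 wr=0: ok; after: ALU=3 MUL=1 MEM=1 BR=0, R=3, W=4
[1] MEM needs rd=1 wr=1: ok; after: ALU=3 MUL=1 MEM=0 BR=0, R=2, W=3
[2] MUL needs rd=2 wr=1: ok; after: ALU=3 MUL=0 MEM=0 BR=0, R=0, W=2
[3] ALU needs rd=2 wr=1: RD_PORT; after: ALU=3 MUL=0 MEM=0 BR=0, R=0, W=2
[4] BR needs rd=2 wr=0: FU; after: ALU=3 MUL=0 MEM=0 BR=0, R=0, W=2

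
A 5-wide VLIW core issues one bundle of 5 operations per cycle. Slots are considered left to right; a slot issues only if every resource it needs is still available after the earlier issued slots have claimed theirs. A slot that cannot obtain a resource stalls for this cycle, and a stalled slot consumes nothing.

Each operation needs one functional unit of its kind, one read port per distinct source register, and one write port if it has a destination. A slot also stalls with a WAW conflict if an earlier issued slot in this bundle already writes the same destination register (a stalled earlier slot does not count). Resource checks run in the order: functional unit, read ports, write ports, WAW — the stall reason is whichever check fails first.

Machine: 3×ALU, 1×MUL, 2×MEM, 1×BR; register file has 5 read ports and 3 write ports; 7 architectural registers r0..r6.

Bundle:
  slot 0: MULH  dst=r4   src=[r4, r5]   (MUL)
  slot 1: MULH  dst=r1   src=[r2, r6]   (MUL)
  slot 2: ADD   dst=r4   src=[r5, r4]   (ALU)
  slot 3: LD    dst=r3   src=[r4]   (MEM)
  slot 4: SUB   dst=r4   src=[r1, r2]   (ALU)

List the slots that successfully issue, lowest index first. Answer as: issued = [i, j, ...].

issued = [0, 3]

[0] MUL needs rd=2 wr=1: ok; after: ALU=3 MUL=0 MEM=2 BR=1, R=3, W=2
[1] MUL needs rd=2 wr=1: FU; after: ALU=3 MUL=0 MEM=2 BR=1, R=3, W=2
[2] ALU needs rd=2 wr=1: WAW; after: ALU=3 MUL=0 MEM=2 BR=1, R=3, W=2
[3] MEM needs rd=1 wr=1: ok; after: ALU=3 MUL=0 MEM=1 BR=1, R=2, W=1
[4] ALU needs rd=2 wr=1: WAW; after: ALU=3 MUL=0 MEM=1 BR=1, R=2, W=1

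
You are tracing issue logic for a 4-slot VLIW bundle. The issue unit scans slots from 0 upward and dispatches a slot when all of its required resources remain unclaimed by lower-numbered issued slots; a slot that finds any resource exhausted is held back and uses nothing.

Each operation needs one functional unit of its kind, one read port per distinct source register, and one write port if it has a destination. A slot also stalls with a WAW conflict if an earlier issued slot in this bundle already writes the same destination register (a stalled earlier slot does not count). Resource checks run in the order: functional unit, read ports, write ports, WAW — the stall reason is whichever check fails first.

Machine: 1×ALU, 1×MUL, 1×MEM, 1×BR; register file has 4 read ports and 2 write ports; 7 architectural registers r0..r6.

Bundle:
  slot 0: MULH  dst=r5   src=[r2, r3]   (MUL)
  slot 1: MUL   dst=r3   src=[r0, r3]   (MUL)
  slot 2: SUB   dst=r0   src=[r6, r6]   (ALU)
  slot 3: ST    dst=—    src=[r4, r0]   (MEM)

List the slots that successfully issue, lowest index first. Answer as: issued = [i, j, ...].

#0 MUL src=r2,r3 dispatched  <A:1 Mu:0 Ld:1 B:1 rd:2 wr:1>
#1 MUL src=r0,r3 held:FU  <A:1 Mu:0 Ld:1 B:1 rd:2 wr:1>
#2 ALU src=r6,r6 dispatched  <A:0 Mu:0 Ld:1 B:1 rd:1 wr:0>
#3 MEM src=r4,r0 held:RD_PORT  <A:0 Mu:0 Ld:1 B:1 rd:1 wr:0>

issued = [0, 2]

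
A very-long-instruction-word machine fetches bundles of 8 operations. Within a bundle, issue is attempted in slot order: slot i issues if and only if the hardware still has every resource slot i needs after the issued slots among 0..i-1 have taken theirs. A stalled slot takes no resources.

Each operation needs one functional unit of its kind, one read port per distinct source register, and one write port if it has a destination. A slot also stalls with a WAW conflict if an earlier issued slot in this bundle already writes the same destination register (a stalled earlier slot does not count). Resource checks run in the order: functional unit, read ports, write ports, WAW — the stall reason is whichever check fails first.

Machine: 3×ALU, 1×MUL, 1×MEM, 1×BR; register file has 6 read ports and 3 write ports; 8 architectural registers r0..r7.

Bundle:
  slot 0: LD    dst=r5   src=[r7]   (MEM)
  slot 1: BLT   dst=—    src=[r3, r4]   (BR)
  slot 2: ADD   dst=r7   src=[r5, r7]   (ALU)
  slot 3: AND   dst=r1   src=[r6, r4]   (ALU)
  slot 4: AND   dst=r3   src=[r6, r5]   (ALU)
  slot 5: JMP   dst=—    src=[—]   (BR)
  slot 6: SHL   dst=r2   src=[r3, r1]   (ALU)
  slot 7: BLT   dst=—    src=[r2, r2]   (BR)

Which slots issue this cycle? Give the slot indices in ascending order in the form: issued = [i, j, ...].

issued = [0, 1, 2]

  0. MEM→r5 ⇒ go  {3A/1Mu/0Ld/1B | 5r 2w}
  1. BR ⇒ go  {3A/1Mu/0Ld/0B | 3r 2w}
  2. ALU→r7 ⇒ go  {2A/1Mu/0Ld/0B | 1r 1w}
  3. ALU→r1 ⇒ no(RD_PORT)  {2A/1Mu/0Ld/0B | 1r 1w}
  4. ALU→r3 ⇒ no(RD_PORT)  {2A/1Mu/0Ld/0B | 1r 1w}
  5. BR ⇒ no(FU)  {2A/1Mu/0Ld/0B | 1r 1w}
  6. ALU→r2 ⇒ no(RD_PORT)  {2A/1Mu/0Ld/0B | 1r 1w}
  7. BR ⇒ no(FU)  {2A/1Mu/0Ld/0B | 1r 1w}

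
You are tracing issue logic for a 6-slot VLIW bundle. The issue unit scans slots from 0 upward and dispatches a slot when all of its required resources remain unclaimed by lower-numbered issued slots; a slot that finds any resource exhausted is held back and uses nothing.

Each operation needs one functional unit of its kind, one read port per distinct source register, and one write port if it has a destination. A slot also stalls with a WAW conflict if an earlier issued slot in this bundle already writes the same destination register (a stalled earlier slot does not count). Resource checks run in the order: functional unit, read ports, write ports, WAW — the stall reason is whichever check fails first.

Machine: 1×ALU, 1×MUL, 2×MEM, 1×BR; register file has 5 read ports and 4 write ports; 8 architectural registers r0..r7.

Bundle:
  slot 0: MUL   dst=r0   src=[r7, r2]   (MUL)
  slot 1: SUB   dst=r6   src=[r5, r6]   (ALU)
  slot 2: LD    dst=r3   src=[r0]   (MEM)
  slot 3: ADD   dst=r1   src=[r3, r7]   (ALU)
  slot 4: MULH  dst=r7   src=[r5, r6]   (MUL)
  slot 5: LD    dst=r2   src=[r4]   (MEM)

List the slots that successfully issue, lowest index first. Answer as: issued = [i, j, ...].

issued = [0, 1, 2]

  0. MUL→r0 ⇒ go  {1A/0Mu/2Ld/1B | 3r 3w}
  1. ALU→r6 ⇒ go  {0A/0Mu/2Ld/1B | 1r 2w}
  2. MEM→r3 ⇒ go  {0A/0Mu/1Ld/1B | 0r 1w}
  3. ALU→r1 ⇒ no(FU)  {0A/0Mu/1Ld/1B | 0r 1w}
  4. MUL→r7 ⇒ no(FU)  {0A/0Mu/1Ld/1B | 0r 1w}
  5. MEM→r2 ⇒ no(RD_PORT)  {0A/0Mu/1Ld/1B | 0r 1w}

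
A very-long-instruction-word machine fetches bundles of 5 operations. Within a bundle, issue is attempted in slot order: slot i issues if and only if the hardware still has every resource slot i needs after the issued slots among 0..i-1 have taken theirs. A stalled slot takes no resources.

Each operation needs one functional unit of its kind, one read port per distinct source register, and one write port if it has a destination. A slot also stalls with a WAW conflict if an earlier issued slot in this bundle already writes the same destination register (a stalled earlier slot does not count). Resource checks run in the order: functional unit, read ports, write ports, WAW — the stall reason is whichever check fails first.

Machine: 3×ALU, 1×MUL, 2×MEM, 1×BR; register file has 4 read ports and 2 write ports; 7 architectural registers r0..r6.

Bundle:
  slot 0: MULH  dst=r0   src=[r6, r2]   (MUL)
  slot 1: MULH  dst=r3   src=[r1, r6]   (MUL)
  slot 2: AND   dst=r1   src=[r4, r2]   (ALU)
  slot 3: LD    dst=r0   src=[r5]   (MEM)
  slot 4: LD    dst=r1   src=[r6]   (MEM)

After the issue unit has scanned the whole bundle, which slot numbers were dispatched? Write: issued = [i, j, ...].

#0 MUL src=r6,r2 dispatched  <A:3 Mu:0 Ld:2 B:1 rd:2 wr:1>
#1 MUL src=r1,r6 held:FU  <A:3 Mu:0 Ld:2 B:1 rd:2 wr:1>
#2 ALU src=r4,r2 dispatched  <A:2 Mu:0 Ld:2 B:1 rd:0 wr:0>
#3 MEM src=r5 held:RD_PORT  <A:2 Mu:0 Ld:2 B:1 rd:0 wr:0>
#4 MEM src=r6 held:RD_PORT  <A:2 Mu:0 Ld:2 B:1 rd:0 wr:0>

issued = [0, 2]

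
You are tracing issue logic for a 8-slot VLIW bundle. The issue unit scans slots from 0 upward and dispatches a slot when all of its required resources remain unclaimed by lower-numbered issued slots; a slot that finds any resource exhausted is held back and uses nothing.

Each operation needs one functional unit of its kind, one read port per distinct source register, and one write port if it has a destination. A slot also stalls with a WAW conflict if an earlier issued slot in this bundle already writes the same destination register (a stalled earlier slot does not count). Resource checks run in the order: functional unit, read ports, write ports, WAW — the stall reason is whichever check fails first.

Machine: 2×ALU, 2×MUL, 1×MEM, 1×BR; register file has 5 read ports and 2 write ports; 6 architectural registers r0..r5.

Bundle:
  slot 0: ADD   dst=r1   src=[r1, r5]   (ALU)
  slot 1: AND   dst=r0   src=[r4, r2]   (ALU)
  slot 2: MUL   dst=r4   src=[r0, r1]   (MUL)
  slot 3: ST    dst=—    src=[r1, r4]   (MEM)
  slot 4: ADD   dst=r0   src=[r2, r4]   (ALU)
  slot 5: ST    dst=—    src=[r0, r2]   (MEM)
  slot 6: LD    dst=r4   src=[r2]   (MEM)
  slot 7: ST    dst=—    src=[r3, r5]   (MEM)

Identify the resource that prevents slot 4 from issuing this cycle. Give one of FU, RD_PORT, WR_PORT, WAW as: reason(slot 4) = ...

  0. ALU→r1 ⇒ go  {1A/2Mu/1Ld/1B | 3r 1w}
  1. ALU→r0 ⇒ go  {0A/2Mu/1Ld/1B | 1r 0w}
  2. MUL→r4 ⇒ no(RD_PORT)  {0A/2Mu/1Ld/1B | 1r 0w}
  3. MEM ⇒ no(RD_PORT)  {0A/2Mu/1Ld/1B | 1r 0w}
  4. ALU→r0 ⇒ no(FU)  {0A/2Mu/1Ld/1B | 1r 0w}
  5. MEM ⇒ no(RD_PORT)  {0A/2Mu/1Ld/1B | 1r 0w}
  6. MEM→r4 ⇒ no(WR_PORT)  {0A/2Mu/1Ld/1B | 1r 0w}
  7. MEM ⇒ no(RD_PORT)  {0A/2Mu/1Ld/1B | 1r 0w}

reason(slot 4) = FU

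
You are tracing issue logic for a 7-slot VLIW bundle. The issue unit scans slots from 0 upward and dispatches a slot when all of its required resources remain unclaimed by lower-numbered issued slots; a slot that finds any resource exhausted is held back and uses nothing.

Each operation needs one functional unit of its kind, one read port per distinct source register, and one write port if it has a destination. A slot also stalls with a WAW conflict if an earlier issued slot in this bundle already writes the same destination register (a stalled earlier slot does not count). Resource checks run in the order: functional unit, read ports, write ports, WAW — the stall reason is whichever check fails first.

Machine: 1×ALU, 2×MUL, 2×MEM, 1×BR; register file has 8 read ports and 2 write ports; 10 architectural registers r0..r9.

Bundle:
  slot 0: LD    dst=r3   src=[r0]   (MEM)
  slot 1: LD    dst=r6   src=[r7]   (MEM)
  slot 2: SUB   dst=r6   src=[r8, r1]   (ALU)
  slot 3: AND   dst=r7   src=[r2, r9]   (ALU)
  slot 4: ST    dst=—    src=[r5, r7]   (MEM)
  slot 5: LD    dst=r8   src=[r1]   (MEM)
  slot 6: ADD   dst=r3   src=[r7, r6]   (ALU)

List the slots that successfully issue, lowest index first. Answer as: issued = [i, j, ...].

(0) want 1×MEM +1rd +1wr — yes → AL1|MU2|ME1|BR1|rd7|wr1
(1) want 1×MEM +1rd +1wr — yes → AL1|MU2|ME0|BR1|rd6|wr0
(2) want 1×ALU +2rd +1wr — WR_PORT → AL1|MU2|ME0|BR1|rd6|wr0
(3) want 1×ALU +2rd +1wr — WR_PORT → AL1|MU2|ME0|BR1|rd6|wr0
(4) want 1×MEM +2rd +0wr — FU → AL1|MU2|ME0|BR1|rd6|wr0
(5) want 1×MEM +1rd +1wr — FU → AL1|MU2|ME0|BR1|rd6|wr0
(6) want 1×ALU +2rd +1wr — WR_PORT → AL1|MU2|ME0|BR1|rd6|wr0

issued = [0, 1]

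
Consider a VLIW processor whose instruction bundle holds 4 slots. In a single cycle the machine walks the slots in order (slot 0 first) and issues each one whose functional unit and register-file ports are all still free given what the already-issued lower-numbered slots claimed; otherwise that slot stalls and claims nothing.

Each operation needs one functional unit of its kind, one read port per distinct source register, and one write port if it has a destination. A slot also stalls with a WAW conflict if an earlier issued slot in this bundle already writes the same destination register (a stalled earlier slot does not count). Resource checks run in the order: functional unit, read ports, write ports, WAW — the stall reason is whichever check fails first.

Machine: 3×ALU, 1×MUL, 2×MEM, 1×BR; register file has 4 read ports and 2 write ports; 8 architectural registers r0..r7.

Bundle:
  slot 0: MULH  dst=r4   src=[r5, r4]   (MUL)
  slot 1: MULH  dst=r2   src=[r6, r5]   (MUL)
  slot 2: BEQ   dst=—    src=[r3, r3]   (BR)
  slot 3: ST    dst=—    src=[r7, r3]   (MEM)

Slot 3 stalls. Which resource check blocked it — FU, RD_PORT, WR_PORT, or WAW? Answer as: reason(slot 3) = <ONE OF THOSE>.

reason(slot 3) = RD_PORT

slot 0 (MUL): ISSUE — free A3,Mu0,Ld2,B1 rp2 wp1
slot 1 (MUL): stall FU — free A3,Mu0,Ld2,B1 rp2 wp1
slot 2 (BR): ISSUE — free A3,Mu0,Ld2,B0 rp1 wp1
slot 3 (MEM): stall RD_PORT — free A3,Mu0,Ld2,B0 rp1 wp1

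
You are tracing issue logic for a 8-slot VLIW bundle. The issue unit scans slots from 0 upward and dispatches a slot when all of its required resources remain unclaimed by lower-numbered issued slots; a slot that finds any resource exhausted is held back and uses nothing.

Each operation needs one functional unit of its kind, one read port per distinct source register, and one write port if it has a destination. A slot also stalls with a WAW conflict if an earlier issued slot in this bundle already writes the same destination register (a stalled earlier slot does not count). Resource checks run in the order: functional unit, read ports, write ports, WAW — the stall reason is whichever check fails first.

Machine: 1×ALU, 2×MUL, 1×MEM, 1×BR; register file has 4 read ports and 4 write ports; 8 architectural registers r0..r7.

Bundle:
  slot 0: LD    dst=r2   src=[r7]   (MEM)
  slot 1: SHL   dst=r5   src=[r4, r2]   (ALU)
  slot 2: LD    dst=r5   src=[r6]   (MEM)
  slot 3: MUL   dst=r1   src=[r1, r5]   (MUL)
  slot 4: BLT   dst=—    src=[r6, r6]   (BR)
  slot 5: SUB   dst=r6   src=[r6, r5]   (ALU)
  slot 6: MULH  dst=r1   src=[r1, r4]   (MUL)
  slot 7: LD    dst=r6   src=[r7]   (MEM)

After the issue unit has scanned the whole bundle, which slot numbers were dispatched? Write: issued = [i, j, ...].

issued = [0, 1, 4]

(0) want 1×MEM +1rd +1wr — yes → AL1|MU2|ME0|BR1|rd3|wr3
(1) want 1×ALU +2rd +1wr — yes → AL0|MU2|ME0|BR1|rd1|wr2
(2) want 1×MEM +1rd +1wr — FU → AL0|MU2|ME0|BR1|rd1|wr2
(3) want 1×MUL +2rd +1wr — RD_PORT → AL0|MU2|ME0|BR1|rd1|wr2
(4) want 1×BR +1rd +0wr — yes → AL0|MU2|ME0|BR0|rd0|wr2
(5) want 1×ALU +2rd +1wr — FU → AL0|MU2|ME0|BR0|rd0|wr2
(6) want 1×MUL +2rd +1wr — RD_PORT → AL0|MU2|ME0|BR0|rd0|wr2
(7) want 1×MEM +1rd +1wr — FU → AL0|MU2|ME0|BR0|rd0|wr2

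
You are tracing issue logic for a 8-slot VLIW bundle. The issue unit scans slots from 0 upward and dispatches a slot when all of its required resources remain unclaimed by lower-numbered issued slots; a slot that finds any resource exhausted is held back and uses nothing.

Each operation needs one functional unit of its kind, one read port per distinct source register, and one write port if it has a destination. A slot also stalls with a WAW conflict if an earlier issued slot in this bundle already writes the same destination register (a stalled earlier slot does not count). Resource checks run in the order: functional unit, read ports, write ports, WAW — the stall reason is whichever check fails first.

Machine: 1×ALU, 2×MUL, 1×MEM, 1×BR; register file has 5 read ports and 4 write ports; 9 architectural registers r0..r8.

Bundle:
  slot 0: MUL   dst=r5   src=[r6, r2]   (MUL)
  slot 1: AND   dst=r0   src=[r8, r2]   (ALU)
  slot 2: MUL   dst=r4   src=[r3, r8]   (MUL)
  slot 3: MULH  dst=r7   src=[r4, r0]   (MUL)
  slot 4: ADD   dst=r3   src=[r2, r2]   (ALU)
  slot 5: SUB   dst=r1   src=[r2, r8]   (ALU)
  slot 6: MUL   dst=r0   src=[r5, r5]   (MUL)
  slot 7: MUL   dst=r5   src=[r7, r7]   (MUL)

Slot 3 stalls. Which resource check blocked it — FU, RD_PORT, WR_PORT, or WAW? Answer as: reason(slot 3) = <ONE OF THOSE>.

#0 MUL src=r6,r2 dispatched  <A:1 Mu:1 Ld:1 B:1 rd:3 wr:3>
#1 ALU src=r8,r2 dispatched  <A:0 Mu:1 Ld:1 B:1 rd:1 wr:2>
#2 MUL src=r3,r8 held:RD_PORT  <A:0 Mu:1 Ld:1 B:1 rd:1 wr:2>
#3 MUL src=r4,r0 held:RD_PORT  <A:0 Mu:1 Ld:1 B:1 rd:1 wr:2>
#4 ALU src=r2,r2 held:FU  <A:0 Mu:1 Ld:1 B:1 rd:1 wr:2>
#5 ALU src=r2,r8 held:FU  <A:0 Mu:1 Ld:1 B:1 rd:1 wr:2>
#6 MUL src=r5,r5 held:WAW  <A:0 Mu:1 Ld:1 B:1 rd:1 wr:2>
#7 MUL src=r7,r7 held:WAW  <A:0 Mu:1 Ld:1 B:1 rd:1 wr:2>

reason(slot 3) = RD_PORT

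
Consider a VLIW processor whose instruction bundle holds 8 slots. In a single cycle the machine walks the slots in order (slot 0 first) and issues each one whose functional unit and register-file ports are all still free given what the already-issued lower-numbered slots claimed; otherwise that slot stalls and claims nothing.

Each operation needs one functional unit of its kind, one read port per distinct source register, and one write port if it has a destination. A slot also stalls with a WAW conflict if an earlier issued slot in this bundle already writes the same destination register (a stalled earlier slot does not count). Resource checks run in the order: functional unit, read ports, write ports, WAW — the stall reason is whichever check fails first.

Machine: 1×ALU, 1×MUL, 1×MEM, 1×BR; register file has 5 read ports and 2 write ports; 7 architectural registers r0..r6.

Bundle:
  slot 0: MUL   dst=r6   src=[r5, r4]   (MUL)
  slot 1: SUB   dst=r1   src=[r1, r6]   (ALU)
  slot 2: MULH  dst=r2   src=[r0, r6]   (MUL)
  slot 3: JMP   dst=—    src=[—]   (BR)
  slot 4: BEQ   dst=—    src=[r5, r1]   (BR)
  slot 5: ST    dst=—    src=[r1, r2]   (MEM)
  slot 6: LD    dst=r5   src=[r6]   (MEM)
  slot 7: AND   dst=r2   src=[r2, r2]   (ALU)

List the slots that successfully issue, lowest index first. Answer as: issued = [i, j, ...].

issued = [0, 1, 3]

[0] MUL needs rd=2 wr=1: ok; after: ALU=1 MUL=0 MEM=1 BR=1, R=3, W=1
[1] ALU needs rd=2 wr=1: ok; after: ALU=0 MUL=0 MEM=1 BR=1, R=1, W=0
[2] MUL needs rd=2 wr=1: FU; after: ALU=0 MUL=0 MEM=1 BR=1, R=1, W=0
[3] BR needs rd=0 wr=0: ok; after: ALU=0 MUL=0 MEM=1 BR=0, R=1, W=0
[4] BR needs rd=2 wr=0: FU; after: ALU=0 MUL=0 MEM=1 BR=0, R=1, W=0
[5] MEM needs rd=2 wr=0: RD_PORT; after: ALU=0 MUL=0 MEM=1 BR=0, R=1, W=0
[6] MEM needs rd=1 wr=1: WR_PORT; after: ALU=0 MUL=0 MEM=1 BR=0, R=1, W=0
[7] ALU needs rd=1 wr=1: FU; after: ALU=0 MUL=0 MEM=1 BR=0, R=1, W=0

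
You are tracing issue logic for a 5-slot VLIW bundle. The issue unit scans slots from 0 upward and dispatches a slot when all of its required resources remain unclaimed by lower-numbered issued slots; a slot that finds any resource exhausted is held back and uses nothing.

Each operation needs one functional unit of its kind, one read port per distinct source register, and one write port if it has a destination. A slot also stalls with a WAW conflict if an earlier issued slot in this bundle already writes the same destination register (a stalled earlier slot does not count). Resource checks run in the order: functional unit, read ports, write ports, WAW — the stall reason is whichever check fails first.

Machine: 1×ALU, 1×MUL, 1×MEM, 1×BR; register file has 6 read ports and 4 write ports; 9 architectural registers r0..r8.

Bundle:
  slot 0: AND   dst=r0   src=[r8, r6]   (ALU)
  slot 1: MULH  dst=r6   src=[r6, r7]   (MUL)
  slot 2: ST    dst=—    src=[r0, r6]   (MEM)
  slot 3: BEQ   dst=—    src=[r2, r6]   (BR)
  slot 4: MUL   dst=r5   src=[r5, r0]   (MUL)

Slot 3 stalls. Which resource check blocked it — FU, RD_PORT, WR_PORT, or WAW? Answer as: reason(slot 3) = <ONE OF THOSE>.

[0] ALU needs rd=2 wr=1: ok; after: ALU=0 MUL=1 MEM=1 BR=1, R=4, W=3
[1] MUL needs rd=2 wr=1: ok; after: ALU=0 MUL=0 MEM=1 BR=1, R=2, W=2
[2] MEM needs rd=2 wr=0: ok; after: ALU=0 MUL=0 MEM=0 BR=1, R=0, W=2
[3] BR needs rd=2 wr=0: RD_PORT; after: ALU=0 MUL=0 MEM=0 BR=1, R=0, W=2
[4] MUL needs rd=2 wr=1: FU; after: ALU=0 MUL=0 MEM=0 BR=1, R=0, W=2

reason(slot 3) = RD_PORT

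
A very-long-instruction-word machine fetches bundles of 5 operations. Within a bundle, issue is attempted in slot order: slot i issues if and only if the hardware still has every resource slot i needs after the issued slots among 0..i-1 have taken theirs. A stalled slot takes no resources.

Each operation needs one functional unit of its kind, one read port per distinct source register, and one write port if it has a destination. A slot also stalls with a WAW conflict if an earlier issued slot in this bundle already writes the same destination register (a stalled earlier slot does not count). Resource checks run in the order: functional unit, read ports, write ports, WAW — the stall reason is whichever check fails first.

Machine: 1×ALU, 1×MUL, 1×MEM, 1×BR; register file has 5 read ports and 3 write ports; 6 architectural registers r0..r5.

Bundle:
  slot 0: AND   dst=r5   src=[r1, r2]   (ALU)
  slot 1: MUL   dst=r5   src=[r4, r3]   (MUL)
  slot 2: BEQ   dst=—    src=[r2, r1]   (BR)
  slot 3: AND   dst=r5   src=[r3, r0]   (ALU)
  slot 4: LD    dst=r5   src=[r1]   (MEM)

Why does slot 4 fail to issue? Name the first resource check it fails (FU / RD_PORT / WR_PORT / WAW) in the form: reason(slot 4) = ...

reason(slot 4) = WAW

[0] ALU needs rd=2 wr=1: ok; after: ALU=0 MUL=1 MEM=1 BR=1, R=3, W=2
[1] MUL needs rd=2 wr=1: WAW; after: ALU=0 MUL=1 MEM=1 BR=1, R=3, W=2
[2] BR needs rd=2 wr=0: ok; after: ALU=0 MUL=1 MEM=1 BR=0, R=1, W=2
[3] ALU needs rd=2 wr=1: FU; after: ALU=0 MUL=1 MEM=1 BR=0, R=1, W=2
[4] MEM needs rd=1 wr=1: WAW; after: ALU=0 MUL=1 MEM=1 BR=0, R=1, W=2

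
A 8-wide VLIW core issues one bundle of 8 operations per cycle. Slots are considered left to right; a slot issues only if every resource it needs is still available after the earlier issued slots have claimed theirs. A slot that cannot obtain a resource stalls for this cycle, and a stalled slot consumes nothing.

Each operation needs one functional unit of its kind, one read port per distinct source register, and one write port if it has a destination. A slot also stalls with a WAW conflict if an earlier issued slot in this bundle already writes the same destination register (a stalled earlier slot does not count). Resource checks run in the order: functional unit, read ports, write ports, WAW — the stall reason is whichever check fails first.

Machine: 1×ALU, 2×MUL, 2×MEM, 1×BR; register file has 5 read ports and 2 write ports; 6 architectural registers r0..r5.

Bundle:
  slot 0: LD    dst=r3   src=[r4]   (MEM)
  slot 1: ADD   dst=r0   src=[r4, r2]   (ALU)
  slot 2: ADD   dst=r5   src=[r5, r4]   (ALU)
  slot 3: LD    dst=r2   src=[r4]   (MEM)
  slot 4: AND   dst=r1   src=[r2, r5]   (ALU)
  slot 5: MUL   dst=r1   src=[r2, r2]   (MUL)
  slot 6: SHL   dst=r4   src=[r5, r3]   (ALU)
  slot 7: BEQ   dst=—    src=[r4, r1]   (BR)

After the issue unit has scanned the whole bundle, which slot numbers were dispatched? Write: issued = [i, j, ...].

issued = [0, 1, 7]

#0 MEM src=r4 dispatched  <A:1 Mu:2 Ld:1 B:1 rd:4 wr:1>
#1 ALU src=r4,r2 dispatched  <A:0 Mu:2 Ld:1 B:1 rd:2 wr:0>
#2 ALU src=r5,r4 held:FU  <A:0 Mu:2 Ld:1 B:1 rd:2 wr:0>
#3 MEM src=r4 held:WR_PORT  <A:0 Mu:2 Ld:1 B:1 rd:2 wr:0>
#4 ALU src=r2,r5 held:FU  <A:0 Mu:2 Ld:1 B:1 rd:2 wr:0>
#5 MUL src=r2,r2 held:WR_PORT  <A:0 Mu:2 Ld:1 B:1 rd:2 wr:0>
#6 ALU src=r5,r3 held:FU  <A:0 Mu:2 Ld:1 B:1 rd:2 wr:0>
#7 BR src=r4,r1 dispatched  <A:0 Mu:2 Ld:1 B:0 rd:0 wr:0>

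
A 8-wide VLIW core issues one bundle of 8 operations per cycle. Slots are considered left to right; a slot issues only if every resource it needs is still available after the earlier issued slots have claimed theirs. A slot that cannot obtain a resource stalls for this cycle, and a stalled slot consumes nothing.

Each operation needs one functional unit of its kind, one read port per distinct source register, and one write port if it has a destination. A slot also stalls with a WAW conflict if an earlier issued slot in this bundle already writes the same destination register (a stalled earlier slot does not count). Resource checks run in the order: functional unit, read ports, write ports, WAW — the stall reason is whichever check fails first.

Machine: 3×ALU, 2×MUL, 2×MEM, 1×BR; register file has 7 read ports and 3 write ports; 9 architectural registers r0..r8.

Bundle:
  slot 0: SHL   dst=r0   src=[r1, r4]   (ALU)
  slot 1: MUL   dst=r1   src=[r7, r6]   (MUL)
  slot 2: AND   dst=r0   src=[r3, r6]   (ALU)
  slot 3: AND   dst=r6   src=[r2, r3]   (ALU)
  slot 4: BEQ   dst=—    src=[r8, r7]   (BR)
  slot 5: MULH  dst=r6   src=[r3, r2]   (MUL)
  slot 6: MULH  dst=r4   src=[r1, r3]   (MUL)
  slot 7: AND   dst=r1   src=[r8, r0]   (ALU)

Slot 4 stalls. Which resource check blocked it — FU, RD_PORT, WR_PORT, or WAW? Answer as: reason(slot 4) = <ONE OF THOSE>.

[0] ALU needs rd=2 wr=1: ok; after: ALU=2 MUL=2 MEM=2 BR=1, R=5, W=2
[1] MUL needs rd=2 wr=1: ok; after: ALU=2 MUL=1 MEM=2 BR=1, R=3, W=1
[2] ALU needs rd=2 wr=1: WAW; after: ALU=2 MUL=1 MEM=2 BR=1, R=3, W=1
[3] ALU needs rd=2 wr=1: ok; after: ALU=1 MUL=1 MEM=2 BR=1, R=1, W=0
[4] BR needs rd=2 wr=0: RD_PORT; after: ALU=1 MUL=1 MEM=2 BR=1, R=1, W=0
[5] MUL needs rd=2 wr=1: RD_PORT; after: ALU=1 MUL=1 MEM=2 BR=1, R=1, W=0
[6] MUL needs rd=2 wr=1: RD_PORT; after: ALU=1 MUL=1 MEM=2 BR=1, R=1, W=0
[7] ALU needs rd=2 wr=1: RD_PORT; after: ALU=1 MUL=1 MEM=2 BR=1, R=1, W=0

reason(slot 4) = RD_PORT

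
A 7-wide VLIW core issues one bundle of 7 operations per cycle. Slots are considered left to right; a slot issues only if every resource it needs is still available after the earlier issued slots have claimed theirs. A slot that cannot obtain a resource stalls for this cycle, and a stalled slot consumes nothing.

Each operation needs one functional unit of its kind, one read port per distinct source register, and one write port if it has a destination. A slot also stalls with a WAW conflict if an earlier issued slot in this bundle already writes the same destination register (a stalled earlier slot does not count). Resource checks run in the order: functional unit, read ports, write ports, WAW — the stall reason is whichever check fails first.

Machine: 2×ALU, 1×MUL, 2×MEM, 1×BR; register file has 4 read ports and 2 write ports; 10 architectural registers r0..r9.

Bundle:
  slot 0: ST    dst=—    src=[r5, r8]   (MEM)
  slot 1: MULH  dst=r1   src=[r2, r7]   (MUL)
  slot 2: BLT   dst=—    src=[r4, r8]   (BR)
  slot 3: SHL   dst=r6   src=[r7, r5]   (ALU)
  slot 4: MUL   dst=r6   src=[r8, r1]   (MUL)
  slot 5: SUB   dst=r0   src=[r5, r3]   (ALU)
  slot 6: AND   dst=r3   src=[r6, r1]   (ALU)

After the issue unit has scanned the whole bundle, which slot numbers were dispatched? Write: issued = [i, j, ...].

issued = [0, 1]

#0 MEM src=r5,r8 dispatched  <A:2 Mu:1 Ld:1 B:1 rd:2 wr:2>
#1 MUL src=r2,r7 dispatched  <A:2 Mu:0 Ld:1 B:1 rd:0 wr:1>
#2 BR src=r4,r8 held:RD_PORT  <A:2 Mu:0 Ld:1 B:1 rd:0 wr:1>
#3 ALU src=r7,r5 held:RD_PORT  <A:2 Mu:0 Ld:1 B:1 rd:0 wr:1>
#4 MUL src=r8,r1 held:FU  <A:2 Mu:0 Ld:1 B:1 rd:0 wr:1>
#5 ALU src=r5,r3 held:RD_PORT  <A:2 Mu:0 Ld:1 B:1 rd:0 wr:1>
#6 ALU src=r6,r1 held:RD_PORT  <A:2 Mu:0 Ld:1 B:1 rd:0 wr:1>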